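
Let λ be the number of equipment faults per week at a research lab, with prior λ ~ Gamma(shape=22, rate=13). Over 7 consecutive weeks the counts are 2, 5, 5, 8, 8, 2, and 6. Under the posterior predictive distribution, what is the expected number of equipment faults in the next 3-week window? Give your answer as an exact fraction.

87/10

Total count: 2 + 5 + 5 + 8 + 8 + 2 + 6 = 36.
Total exposure: 7 weeks.
The Gamma prior is conjugate for the Poisson rate, so λ | data ~ Gamma(22+36, 13+7) = Gamma(58, 20).
Predictive mean over a 3-week window = T·E[λ|data] = 3·58/20 = 87/10.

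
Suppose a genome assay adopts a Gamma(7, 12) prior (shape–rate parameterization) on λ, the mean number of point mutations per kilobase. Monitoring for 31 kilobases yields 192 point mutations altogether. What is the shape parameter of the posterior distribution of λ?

199

Total count 192 over total exposure 31 kilobases.
Conjugate update: add total count to the shape and total exposure to the rate, giving Gamma(199, 43).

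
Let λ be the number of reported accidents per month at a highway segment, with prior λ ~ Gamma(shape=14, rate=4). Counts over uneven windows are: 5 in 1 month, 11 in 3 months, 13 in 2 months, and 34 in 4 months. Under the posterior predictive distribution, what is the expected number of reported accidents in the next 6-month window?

33

Total count: 5 + 11 + 13 + 34 = 63.
Total exposure: 1 + 3 + 2 + 4 = 10 months.
By Gamma–Poisson conjugacy, the posterior is Gamma(α + Σx, β + Σt) = Gamma(14 + 63, 4 + 10) = Gamma(77, 14).
Predictive mean over a 6-month window = T·E[λ|data] = 6·77/14 = 33.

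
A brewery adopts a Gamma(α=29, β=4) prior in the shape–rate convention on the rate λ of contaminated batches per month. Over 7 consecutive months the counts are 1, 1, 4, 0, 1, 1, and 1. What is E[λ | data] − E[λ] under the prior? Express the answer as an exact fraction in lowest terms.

Total count: 1 + 1 + 4 + 0 + 1 + 1 + 1 = 9.
Total exposure: 7 months.
Conjugate update: add total count to the shape and total exposure to the rate, giving Gamma(38, 11).
Posterior mean = 38/11 = 38/11; prior mean = 29/4 = 29/4. Difference = 38/11 − 29/4 = -167/44.

-167/44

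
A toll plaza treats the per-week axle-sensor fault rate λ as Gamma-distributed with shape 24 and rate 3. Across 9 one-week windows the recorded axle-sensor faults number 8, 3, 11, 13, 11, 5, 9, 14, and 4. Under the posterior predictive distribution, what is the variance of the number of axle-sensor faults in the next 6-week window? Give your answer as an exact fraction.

Total count: 8 + 3 + 11 + 13 + 11 + 5 + 9 + 14 + 4 = 78.
Total exposure: 9 weeks.
Gamma(α, β) with Poisson data over total exposure Σt gives posterior Gamma(α+Σx, β+Σt) = Gamma(102, 12).
The posterior predictive for a window of length T is Negative Binomial with variance T·α'·(β'+T)/β'² = 6·102·18/144 = 153/2.

153/2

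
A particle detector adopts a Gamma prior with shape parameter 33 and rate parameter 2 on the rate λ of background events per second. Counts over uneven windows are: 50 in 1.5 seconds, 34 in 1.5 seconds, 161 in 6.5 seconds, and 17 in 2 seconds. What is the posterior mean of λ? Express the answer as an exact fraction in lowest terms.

590/27

Total count: 50 + 34 + 161 + 17 = 262.
Total exposure: 1.5 + 1.5 + 6.5 + 2 = 11.5 seconds.
The Gamma prior is conjugate for the Poisson rate, so λ | data ~ Gamma(33+262, 2+11.5) = Gamma(295, 27/2).
Posterior mean = α'/β' = 295/(27/2) = 590/27.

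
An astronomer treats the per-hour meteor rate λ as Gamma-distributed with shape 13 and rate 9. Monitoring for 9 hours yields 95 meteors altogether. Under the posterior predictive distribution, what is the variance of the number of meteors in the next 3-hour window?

Total count 95 over total exposure 9 hours.
Posterior: α' = 13 + 95 = 108, β' = 9 + 9 = 18.
The posterior predictive for a window of length T is Negative Binomial with variance T·α'·(β'+T)/β'² = 3·108·21/324 = 21.

21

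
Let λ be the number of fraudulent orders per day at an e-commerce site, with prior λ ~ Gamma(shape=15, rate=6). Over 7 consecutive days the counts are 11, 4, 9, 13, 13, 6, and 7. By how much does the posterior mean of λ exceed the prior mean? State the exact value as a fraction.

7/2

Total count: 11 + 4 + 9 + 13 + 13 + 6 + 7 = 63.
Total exposure: 7 days.
The Gamma prior is conjugate for the Poisson rate, so λ | data ~ Gamma(15+63, 6+7) = Gamma(78, 13).
Posterior mean = 78/13 = 6; prior mean = 15/6 = 5/2. Difference = 6 − 5/2 = 7/2.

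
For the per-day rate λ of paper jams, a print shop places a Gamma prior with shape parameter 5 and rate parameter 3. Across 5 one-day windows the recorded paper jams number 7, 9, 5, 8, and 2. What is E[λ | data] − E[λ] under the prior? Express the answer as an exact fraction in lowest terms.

Total count: 7 + 9 + 5 + 8 + 2 = 31.
Total exposure: 5 days.
By Gamma–Poisson conjugacy, the posterior is Gamma(α + Σx, β + Σt) = Gamma(5 + 31, 3 + 5) = Gamma(36, 8).
Posterior mean = 36/8 = 9/2; prior mean = 5/3 = 5/3. Difference = 9/2 − 5/3 = 17/6.

17/6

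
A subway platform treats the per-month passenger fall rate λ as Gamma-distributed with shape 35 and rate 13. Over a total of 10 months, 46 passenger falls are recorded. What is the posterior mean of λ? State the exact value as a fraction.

Total count 46 over total exposure 10 months.
Gamma(α, β) with Poisson data over total exposure Σt gives posterior Gamma(α+Σx, β+Σt) = Gamma(81, 23).
Posterior mean = α'/β' = 81/23.

81/23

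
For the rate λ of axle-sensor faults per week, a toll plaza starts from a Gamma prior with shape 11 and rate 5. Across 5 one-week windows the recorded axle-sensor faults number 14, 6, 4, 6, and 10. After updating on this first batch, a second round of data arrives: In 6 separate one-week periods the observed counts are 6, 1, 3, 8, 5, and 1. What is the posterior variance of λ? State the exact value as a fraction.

Total count: 14 + 6 + 4 + 6 + 10 = 40.
Total exposure: 5 weeks.
After the first batch: Gamma(11 + 40, 5 + 5) = Gamma(51, 10).
Total count: 6 + 1 + 3 + 8 + 5 + 1 = 24.
Total exposure: 6 weeks.
After the second batch: Gamma(51 + 24, 10 + 6) = Gamma(75, 16).
Posterior variance = α'/β'² = 75/256.

75/256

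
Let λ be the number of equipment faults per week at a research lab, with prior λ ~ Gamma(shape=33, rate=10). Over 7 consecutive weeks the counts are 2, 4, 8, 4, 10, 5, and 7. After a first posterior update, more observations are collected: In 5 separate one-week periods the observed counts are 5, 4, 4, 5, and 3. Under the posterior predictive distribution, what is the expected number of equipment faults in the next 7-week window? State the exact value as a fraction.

329/11

Total count: 2 + 4 + 8 + 4 + 10 + 5 + 7 = 40.
Total exposure: 7 weeks.
After the first batch: Gamma(33 + 40, 10 + 7) = Gamma(73, 17).
Total count: 5 + 4 + 4 + 5 + 3 = 21.
Total exposure: 5 weeks.
After the second batch: Gamma(73 + 21, 17 + 5) = Gamma(94, 22).
Predictive mean over a 7-week window = T·E[λ|data] = 7·94/22 = 329/11.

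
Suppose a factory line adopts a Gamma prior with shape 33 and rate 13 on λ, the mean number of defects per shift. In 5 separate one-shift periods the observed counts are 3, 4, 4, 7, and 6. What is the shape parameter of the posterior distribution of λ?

Total count: 3 + 4 + 4 + 7 + 6 = 24.
Total exposure: 5 shifts.
By Gamma–Poisson conjugacy, the posterior is Gamma(α + Σx, β + Σt) = Gamma(33 + 24, 13 + 5) = Gamma(57, 18).

57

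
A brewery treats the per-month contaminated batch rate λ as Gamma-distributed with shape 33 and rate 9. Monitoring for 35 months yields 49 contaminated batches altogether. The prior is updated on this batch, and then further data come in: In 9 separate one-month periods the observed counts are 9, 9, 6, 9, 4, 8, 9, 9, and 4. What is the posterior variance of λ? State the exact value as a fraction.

Total count 49 over total exposure 35 months.
After the first batch: Gamma(33 + 49, 9 + 35) = Gamma(82, 44).
Total count: 9 + 9 + 6 + 9 + 4 + 8 + 9 + 9 + 4 = 67.
Total exposure: 9 months.
After the second batch: Gamma(82 + 67, 44 + 9) = Gamma(149, 53).
Posterior variance = α'/β'² = 149/2809.

149/2809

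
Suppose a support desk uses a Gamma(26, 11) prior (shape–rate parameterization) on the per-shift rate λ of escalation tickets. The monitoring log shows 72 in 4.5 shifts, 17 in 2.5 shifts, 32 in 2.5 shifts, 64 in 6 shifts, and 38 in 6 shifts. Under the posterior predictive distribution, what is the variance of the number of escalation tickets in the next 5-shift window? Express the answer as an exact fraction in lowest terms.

7470/169

Total count: 72 + 17 + 32 + 64 + 38 = 223.
Total exposure: 4.5 + 2.5 + 2.5 + 6 + 6 = 21.5 shifts.
By Gamma–Poisson conjugacy, the posterior is Gamma(α + Σx, β + Σt) = Gamma(26 + 223, 11 + 21.5) = Gamma(249, 65/2).
The posterior predictive for a window of length T is Negative Binomial with variance T·α'·(β'+T)/β'² = 5·249·(75/2)/(4225/4) = 7470/169.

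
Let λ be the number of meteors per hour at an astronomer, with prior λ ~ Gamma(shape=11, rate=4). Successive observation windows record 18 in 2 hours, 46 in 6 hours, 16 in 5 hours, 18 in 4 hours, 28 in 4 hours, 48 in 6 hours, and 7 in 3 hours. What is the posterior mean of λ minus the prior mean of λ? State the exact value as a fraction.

197/68

Total count: 18 + 46 + 16 + 18 + 28 + 48 + 7 = 181.
Total exposure: 2 + 6 + 5 + 4 + 4 + 6 + 3 = 30 hours.
Gamma(α, β) with Poisson data over total exposure Σt gives posterior Gamma(α+Σx, β+Σt) = Gamma(192, 34).
Posterior mean = 192/34 = 96/17; prior mean = 11/4 = 11/4. Difference = 96/17 − 11/4 = 197/68.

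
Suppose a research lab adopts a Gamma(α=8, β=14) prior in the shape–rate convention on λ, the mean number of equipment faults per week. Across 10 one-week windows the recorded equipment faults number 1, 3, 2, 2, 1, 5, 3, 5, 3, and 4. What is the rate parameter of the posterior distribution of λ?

24

Total count: 1 + 3 + 2 + 2 + 1 + 5 + 3 + 5 + 3 + 4 = 29.
Total exposure: 10 weeks.
Posterior: α' = 8 + 29 = 37, β' = 14 + 10 = 24.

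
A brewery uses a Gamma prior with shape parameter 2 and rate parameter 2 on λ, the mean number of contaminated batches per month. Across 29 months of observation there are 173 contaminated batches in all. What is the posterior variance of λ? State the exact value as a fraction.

Total count 173 over total exposure 29 months.
By Gamma–Poisson conjugacy, the posterior is Gamma(α + Σx, β + Σt) = Gamma(2 + 173, 2 + 29) = Gamma(175, 31).
Posterior variance = α'/β'² = 175/961.

175/961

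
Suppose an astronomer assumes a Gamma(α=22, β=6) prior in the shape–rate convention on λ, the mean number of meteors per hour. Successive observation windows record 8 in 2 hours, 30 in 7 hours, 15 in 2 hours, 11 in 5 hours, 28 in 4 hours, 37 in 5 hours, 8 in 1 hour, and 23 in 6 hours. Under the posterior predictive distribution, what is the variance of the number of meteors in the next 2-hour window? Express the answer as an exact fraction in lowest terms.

Total count: 8 + 30 + 15 + 11 + 28 + 37 + 8 + 23 = 160.
Total exposure: 2 + 7 + 2 + 5 + 4 + 5 + 1 + 6 = 32 hours.
The Gamma prior is conjugate for the Poisson rate, so λ | data ~ Gamma(22+160, 6+32) = Gamma(182, 38).
The posterior predictive for a window of length T is Negative Binomial with variance T·α'·(β'+T)/β'² = 2·182·40/1444 = 3640/361.

3640/361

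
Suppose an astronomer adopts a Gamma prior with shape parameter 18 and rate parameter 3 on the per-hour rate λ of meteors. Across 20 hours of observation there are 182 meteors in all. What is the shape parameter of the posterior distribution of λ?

200

Total count 182 over total exposure 20 hours.
Gamma(α, β) with Poisson data over total exposure Σt gives posterior Gamma(α+Σx, β+Σt) = Gamma(200, 23).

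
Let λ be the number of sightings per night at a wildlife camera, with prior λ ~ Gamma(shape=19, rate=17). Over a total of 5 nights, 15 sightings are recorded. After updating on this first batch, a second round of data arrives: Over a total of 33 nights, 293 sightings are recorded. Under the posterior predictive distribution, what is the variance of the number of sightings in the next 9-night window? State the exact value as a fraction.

188352/3025

Total count 15 over total exposure 5 nights.
After the first batch: Gamma(19 + 15, 17 + 5) = Gamma(34, 22).
Total count 293 over total exposure 33 nights.
After the second batch: Gamma(34 + 293, 22 + 33) = Gamma(327, 55).
The posterior predictive for a window of length T is Negative Binomial with variance T·α'·(β'+T)/β'² = 9·327·64/3025 = 188352/3025.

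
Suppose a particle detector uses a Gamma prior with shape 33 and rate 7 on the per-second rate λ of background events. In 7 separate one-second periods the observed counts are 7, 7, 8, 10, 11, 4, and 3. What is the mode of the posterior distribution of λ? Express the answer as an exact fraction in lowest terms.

41/7

Total count: 7 + 7 + 8 + 10 + 11 + 4 + 3 = 50.
Total exposure: 7 seconds.
Gamma(α, β) with Poisson data over total exposure Σt gives posterior Gamma(α+Σx, β+Σt) = Gamma(83, 14).
Posterior mode = (α'−1)/β' = 82/14 = 41/7.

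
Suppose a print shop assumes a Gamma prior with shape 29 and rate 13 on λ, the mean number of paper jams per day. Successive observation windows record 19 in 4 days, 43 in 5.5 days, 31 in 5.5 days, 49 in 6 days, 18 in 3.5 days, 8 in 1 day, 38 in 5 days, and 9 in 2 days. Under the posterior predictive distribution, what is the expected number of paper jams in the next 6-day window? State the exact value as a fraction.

Total count: 19 + 43 + 31 + 49 + 18 + 8 + 38 + 9 = 215.
Total exposure: 4 + 5.5 + 5.5 + 6 + 3.5 + 1 + 5 + 2 = 32.5 days.
By Gamma–Poisson conjugacy, the posterior is Gamma(α + Σx, β + Σt) = Gamma(29 + 215, 13 + 32.5) = Gamma(244, 91/2).
Predictive mean over a 6-day window = T·E[λ|data] = 6·244/(91/2) = 2928/91.

2928/91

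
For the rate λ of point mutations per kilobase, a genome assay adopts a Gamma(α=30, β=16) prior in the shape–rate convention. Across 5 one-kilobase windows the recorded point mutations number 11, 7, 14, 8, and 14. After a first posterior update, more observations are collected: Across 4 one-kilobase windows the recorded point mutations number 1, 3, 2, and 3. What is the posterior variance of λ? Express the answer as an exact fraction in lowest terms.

Total count: 11 + 7 + 14 + 8 + 14 = 54.
Total exposure: 5 kilobases.
After the first batch: Gamma(30 + 54, 16 + 5) = Gamma(84, 21).
Total count: 1 + 3 + 2 + 3 = 9.
Total exposure: 4 kilobases.
After the second batch: Gamma(84 + 9, 21 + 4) = Gamma(93, 25).
Posterior variance = α'/β'² = 93/625.

93/625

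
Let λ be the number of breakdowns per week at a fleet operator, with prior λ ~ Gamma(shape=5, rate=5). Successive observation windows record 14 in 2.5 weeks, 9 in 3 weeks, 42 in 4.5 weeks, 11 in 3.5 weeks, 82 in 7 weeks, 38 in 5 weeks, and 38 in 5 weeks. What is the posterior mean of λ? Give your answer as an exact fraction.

478/71

Total count: 14 + 9 + 42 + 11 + 82 + 38 + 38 = 234.
Total exposure: 2.5 + 3 + 4.5 + 3.5 + 7 + 5 + 5 = 30.5 weeks.
By Gamma–Poisson conjugacy, the posterior is Gamma(α + Σx, β + Σt) = Gamma(5 + 234, 5 + 30.5) = Gamma(239, 71/2).
Posterior mean = α'/β' = 239/(71/2) = 478/71.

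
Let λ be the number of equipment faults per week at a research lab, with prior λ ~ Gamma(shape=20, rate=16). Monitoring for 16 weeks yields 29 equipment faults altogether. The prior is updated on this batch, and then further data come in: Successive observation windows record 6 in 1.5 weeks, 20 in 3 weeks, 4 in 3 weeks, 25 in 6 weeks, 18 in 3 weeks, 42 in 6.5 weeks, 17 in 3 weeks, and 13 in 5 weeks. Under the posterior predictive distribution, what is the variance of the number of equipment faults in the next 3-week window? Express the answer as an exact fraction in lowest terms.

4268/441

Total count 29 over total exposure 16 weeks.
After the first batch: Gamma(20 + 29, 16 + 16) = Gamma(49, 32).
Total count: 6 + 20 + 4 + 25 + 18 + 42 + 17 + 13 = 145.
Total exposure: 1.5 + 3 + 3 + 6 + 3 + 6.5 + 3 + 5 = 31 weeks.
After the second batch: Gamma(49 + 145, 32 + 31) = Gamma(194, 63).
The posterior predictive for a window of length T is Negative Binomial with variance T·α'·(β'+T)/β'² = 3·194·66/3969 = 4268/441.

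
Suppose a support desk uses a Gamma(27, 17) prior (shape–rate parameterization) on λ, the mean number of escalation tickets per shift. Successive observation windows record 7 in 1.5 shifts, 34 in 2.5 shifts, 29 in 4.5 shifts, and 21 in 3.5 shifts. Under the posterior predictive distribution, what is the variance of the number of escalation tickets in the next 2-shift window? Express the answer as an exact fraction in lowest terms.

Total count: 7 + 34 + 29 + 21 = 91.
Total exposure: 1.5 + 2.5 + 4.5 + 3.5 = 12 shifts.
By Gamma–Poisson conjugacy, the posterior is Gamma(α + Σx, β + Σt) = Gamma(27 + 91, 17 + 12) = Gamma(118, 29).
The posterior predictive for a window of length T is Negative Binomial with variance T·α'·(β'+T)/β'² = 2·118·31/841 = 7316/841.

7316/841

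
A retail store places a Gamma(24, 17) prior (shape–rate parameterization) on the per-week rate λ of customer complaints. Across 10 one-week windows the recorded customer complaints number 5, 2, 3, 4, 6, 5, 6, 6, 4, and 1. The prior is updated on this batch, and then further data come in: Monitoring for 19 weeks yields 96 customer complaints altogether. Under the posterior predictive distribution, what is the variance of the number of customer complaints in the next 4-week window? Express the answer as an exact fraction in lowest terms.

8100/529

Total count: 5 + 2 + 3 + 4 + 6 + 5 + 6 + 6 + 4 + 1 = 42.
Total exposure: 10 weeks.
After the first batch: Gamma(24 + 42, 17 + 10) = Gamma(66, 27).
Total count 96 over total exposure 19 weeks.
After the second batch: Gamma(66 + 96, 27 + 19) = Gamma(162, 46).
The posterior predictive for a window of length T is Negative Binomial with variance T·α'·(β'+T)/β'² = 4·162·50/2116 = 8100/529.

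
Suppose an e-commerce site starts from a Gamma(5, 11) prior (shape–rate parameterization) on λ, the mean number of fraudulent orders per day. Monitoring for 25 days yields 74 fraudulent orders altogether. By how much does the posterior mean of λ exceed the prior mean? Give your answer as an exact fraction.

Total count 74 over total exposure 25 days.
By Gamma–Poisson conjugacy, the posterior is Gamma(α + Σx, β + Σt) = Gamma(5 + 74, 11 + 25) = Gamma(79, 36).
Posterior mean = 79/36 = 79/36; prior mean = 5/11 = 5/11. Difference = 79/36 − 5/11 = 689/396.

689/396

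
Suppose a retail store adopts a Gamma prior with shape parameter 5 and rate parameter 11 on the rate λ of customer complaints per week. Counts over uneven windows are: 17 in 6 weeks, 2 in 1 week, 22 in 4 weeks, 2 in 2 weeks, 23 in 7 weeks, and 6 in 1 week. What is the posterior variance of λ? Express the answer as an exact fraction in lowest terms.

77/1024

Total count: 17 + 2 + 22 + 2 + 23 + 6 = 72.
Total exposure: 6 + 1 + 4 + 2 + 7 + 1 = 21 weeks.
Gamma(α, β) with Poisson data over total exposure Σt gives posterior Gamma(α+Σx, β+Σt) = Gamma(77, 32).
Posterior variance = α'/β'² = 77/1024.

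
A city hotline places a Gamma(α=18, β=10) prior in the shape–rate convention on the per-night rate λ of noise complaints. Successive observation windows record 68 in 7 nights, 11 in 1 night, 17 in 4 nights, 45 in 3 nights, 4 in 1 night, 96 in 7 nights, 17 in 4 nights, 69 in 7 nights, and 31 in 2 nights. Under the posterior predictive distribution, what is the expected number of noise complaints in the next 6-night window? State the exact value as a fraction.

Total count: 68 + 11 + 17 + 45 + 4 + 96 + 17 + 69 + 31 = 358.
Total exposure: 7 + 1 + 4 + 3 + 1 + 7 + 4 + 7 + 2 = 36 nights.
The Gamma prior is conjugate for the Poisson rate, so λ | data ~ Gamma(18+358, 10+36) = Gamma(376, 46).
Predictive mean over a 6-night window = T·E[λ|data] = 6·376/46 = 1128/23.

1128/23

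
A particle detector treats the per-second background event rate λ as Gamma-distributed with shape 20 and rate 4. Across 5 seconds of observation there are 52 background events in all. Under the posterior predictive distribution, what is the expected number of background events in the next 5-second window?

40

Total count 52 over total exposure 5 seconds.
Posterior: α' = 20 + 52 = 72, β' = 4 + 5 = 9.
Predictive mean over a 5-second window = T·E[λ|data] = 5·72/9 = 40.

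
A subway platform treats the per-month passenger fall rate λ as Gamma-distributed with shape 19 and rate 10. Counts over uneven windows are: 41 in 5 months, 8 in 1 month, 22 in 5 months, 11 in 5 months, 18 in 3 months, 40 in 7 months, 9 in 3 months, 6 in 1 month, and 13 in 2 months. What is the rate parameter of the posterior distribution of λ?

Total count: 41 + 8 + 22 + 11 + 18 + 40 + 9 + 6 + 13 = 168.
Total exposure: 5 + 1 + 5 + 5 + 3 + 7 + 3 + 1 + 2 = 32 months.
Posterior: α' = 19 + 168 = 187, β' = 10 + 32 = 42.

42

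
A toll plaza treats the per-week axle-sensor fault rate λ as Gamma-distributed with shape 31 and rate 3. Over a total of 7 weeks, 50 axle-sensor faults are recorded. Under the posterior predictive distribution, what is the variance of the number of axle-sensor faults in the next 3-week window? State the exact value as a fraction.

3159/100

Total count 50 over total exposure 7 weeks.
The Gamma prior is conjugate for the Poisson rate, so λ | data ~ Gamma(31+50, 3+7) = Gamma(81, 10).
The posterior predictive for a window of length T is Negative Binomial with variance T·α'·(β'+T)/β'² = 3·81·13/100 = 3159/100.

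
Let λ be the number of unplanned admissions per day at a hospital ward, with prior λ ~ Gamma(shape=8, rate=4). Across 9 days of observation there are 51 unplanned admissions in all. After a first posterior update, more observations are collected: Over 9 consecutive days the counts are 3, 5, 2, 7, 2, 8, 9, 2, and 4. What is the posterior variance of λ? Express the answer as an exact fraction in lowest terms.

101/484

Total count 51 over total exposure 9 days.
After the first batch: Gamma(8 + 51, 4 + 9) = Gamma(59, 13).
Total count: 3 + 5 + 2 + 7 + 2 + 8 + 9 + 2 + 4 = 42.
Total exposure: 9 days.
After the second batch: Gamma(59 + 42, 13 + 9) = Gamma(101, 22).
Posterior variance = α'/β'² = 101/484.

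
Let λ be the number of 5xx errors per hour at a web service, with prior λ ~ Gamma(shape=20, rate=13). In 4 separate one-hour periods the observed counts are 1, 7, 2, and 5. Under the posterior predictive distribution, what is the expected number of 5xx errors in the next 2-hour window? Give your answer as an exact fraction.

Total count: 1 + 7 + 2 + 5 = 15.
Total exposure: 4 hours.
Gamma(α, β) with Poisson data over total exposure Σt gives posterior Gamma(α+Σx, β+Σt) = Gamma(35, 17).
Predictive mean over a 2-hour window = T·E[λ|data] = 2·35/17 = 70/17.

70/17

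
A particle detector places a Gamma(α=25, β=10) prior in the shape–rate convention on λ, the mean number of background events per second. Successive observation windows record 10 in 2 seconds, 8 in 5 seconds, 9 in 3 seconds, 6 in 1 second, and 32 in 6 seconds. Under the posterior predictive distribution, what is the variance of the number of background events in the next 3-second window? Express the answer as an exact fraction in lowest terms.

100/9

Total count: 10 + 8 + 9 + 6 + 32 = 65.
Total exposure: 2 + 5 + 3 + 1 + 6 = 17 seconds.
Posterior: α' = 25 + 65 = 90, β' = 10 + 17 = 27.
The posterior predictive for a window of length T is Negative Binomial with variance T·α'·(β'+T)/β'² = 3·90·30/729 = 100/9.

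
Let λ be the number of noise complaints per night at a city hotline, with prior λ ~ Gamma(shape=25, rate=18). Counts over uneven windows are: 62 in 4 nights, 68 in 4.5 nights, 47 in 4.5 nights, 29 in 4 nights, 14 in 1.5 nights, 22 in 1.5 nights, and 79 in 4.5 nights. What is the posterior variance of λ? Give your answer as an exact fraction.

1384/7225

Total count: 62 + 68 + 47 + 29 + 14 + 22 + 79 = 321.
Total exposure: 4 + 4.5 + 4.5 + 4 + 1.5 + 1.5 + 4.5 = 24.5 nights.
Posterior: α' = 25 + 321 = 346, β' = 18 + 24.5 = 85/2.
Posterior variance = α'/β'² = 346/(7225/4) = 1384/7225.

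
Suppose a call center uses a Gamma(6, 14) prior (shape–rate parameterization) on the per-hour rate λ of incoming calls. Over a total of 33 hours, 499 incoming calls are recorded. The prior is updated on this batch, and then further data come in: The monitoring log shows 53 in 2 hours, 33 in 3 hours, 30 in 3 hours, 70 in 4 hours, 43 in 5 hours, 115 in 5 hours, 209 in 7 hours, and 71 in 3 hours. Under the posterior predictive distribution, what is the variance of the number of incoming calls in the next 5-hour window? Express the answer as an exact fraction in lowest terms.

Total count 499 over total exposure 33 hours.
After the first batch: Gamma(6 + 499, 14 + 33) = Gamma(505, 47).
Total count: 53 + 33 + 30 + 70 + 43 + 115 + 209 + 71 = 624.
Total exposure: 2 + 3 + 3 + 4 + 5 + 5 + 7 + 3 = 32 hours.
After the second batch: Gamma(505 + 624, 47 + 32) = Gamma(1129, 79).
The posterior predictive for a window of length T is Negative Binomial with variance T·α'·(β'+T)/β'² = 5·1129·84/6241 = 474180/6241.

474180/6241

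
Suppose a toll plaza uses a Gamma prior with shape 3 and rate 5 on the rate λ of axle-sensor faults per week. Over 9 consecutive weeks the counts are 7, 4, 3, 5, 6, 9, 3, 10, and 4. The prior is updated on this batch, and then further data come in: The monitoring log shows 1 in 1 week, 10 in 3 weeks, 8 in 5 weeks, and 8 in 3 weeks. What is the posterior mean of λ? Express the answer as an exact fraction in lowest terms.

Total count: 7 + 4 + 3 + 5 + 6 + 9 + 3 + 10 + 4 = 51.
Total exposure: 9 weeks.
After the first batch: Gamma(3 + 51, 5 + 9) = Gamma(54, 14).
Total count: 1 + 10 + 8 + 8 = 27.
Total exposure: 1 + 3 + 5 + 3 = 12 weeks.
After the second batch: Gamma(54 + 27, 14 + 12) = Gamma(81, 26).
Posterior mean = α'/β' = 81/26.

81/26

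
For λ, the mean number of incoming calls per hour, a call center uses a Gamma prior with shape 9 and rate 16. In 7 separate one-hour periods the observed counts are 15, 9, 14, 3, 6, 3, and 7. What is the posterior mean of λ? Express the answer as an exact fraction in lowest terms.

Total count: 15 + 9 + 14 + 3 + 6 + 3 + 7 = 57.
Total exposure: 7 hours.
Posterior: α' = 9 + 57 = 66, β' = 16 + 7 = 23.
Posterior mean = α'/β' = 66/23.

66/23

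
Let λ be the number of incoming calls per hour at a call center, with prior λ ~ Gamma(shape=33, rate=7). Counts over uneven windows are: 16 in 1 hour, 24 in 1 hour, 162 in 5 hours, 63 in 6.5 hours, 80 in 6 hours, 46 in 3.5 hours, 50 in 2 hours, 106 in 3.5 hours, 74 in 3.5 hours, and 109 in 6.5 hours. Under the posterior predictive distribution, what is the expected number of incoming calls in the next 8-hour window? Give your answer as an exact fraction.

1744/13

Total count: 16 + 24 + 162 + 63 + 80 + 46 + 50 + 106 + 74 + 109 = 730.
Total exposure: 1 + 1 + 5 + 6.5 + 6 + 3.5 + 2 + 3.5 + 3.5 + 6.5 = 38.5 hours.
Gamma(α, β) with Poisson data over total exposure Σt gives posterior Gamma(α+Σx, β+Σt) = Gamma(763, 91/2).
Predictive mean over an 8-hour window = T·E[λ|data] = 8·763/(91/2) = 1744/13.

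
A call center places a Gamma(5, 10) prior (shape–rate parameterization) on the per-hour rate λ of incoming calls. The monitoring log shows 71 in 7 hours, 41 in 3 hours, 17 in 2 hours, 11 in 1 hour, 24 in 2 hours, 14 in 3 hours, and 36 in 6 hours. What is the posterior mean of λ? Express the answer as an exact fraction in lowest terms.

219/34

Total count: 71 + 41 + 17 + 11 + 24 + 14 + 36 = 214.
Total exposure: 7 + 3 + 2 + 1 + 2 + 3 + 6 = 24 hours.
The Gamma prior is conjugate for the Poisson rate, so λ | data ~ Gamma(5+214, 10+24) = Gamma(219, 34).
Posterior mean = α'/β' = 219/34.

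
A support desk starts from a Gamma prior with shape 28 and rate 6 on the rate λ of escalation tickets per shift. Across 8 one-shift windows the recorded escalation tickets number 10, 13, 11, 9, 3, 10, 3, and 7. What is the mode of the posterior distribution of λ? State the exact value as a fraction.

Total count: 10 + 13 + 11 + 9 + 3 + 10 + 3 + 7 = 66.
Total exposure: 8 shifts.
Gamma(α, β) with Poisson data over total exposure Σt gives posterior Gamma(α+Σx, β+Σt) = Gamma(94, 14).
Posterior mode = (α'−1)/β' = 93/14.

93/14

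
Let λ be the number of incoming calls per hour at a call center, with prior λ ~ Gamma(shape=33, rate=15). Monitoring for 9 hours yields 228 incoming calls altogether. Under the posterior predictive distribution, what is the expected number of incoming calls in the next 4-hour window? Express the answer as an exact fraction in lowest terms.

Total count 228 over total exposure 9 hours.
Gamma(α, β) with Poisson data over total exposure Σt gives posterior Gamma(α+Σx, β+Σt) = Gamma(261, 24).
Predictive mean over a 4-hour window = T·E[λ|data] = 4·261/24 = 87/2.

87/2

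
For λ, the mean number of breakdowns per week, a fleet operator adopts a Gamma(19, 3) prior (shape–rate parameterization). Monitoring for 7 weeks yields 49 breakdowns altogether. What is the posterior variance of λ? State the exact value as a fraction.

Total count 49 over total exposure 7 weeks.
The Gamma prior is conjugate for the Poisson rate, so λ | data ~ Gamma(19+49, 3+7) = Gamma(68, 10).
Posterior variance = α'/β'² = 68/100 = 17/25.

17/25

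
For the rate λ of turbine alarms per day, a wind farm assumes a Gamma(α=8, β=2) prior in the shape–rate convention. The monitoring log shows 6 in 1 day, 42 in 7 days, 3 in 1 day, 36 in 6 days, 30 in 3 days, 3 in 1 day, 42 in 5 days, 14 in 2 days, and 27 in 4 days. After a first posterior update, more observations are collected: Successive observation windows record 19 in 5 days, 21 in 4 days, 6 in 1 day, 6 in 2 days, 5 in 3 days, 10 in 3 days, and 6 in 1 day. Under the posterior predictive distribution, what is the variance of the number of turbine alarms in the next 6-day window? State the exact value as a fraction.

Total count: 6 + 42 + 3 + 36 + 30 + 3 + 42 + 14 + 27 = 203.
Total exposure: 1 + 7 + 1 + 6 + 3 + 1 + 5 + 2 + 4 = 30 days.
After the first batch: Gamma(8 + 203, 2 + 30) = Gamma(211, 32).
Total count: 19 + 21 + 6 + 6 + 5 + 10 + 6 = 73.
Total exposure: 5 + 4 + 1 + 2 + 3 + 3 + 1 = 19 days.
After the second batch: Gamma(211 + 73, 32 + 19) = Gamma(284, 51).
The posterior predictive for a window of length T is Negative Binomial with variance T·α'·(β'+T)/β'² = 6·284·57/2601 = 10792/289.

10792/289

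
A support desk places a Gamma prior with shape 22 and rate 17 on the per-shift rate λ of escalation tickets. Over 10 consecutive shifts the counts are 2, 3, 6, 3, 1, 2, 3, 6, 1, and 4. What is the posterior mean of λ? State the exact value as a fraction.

Total count: 2 + 3 + 6 + 3 + 1 + 2 + 3 + 6 + 1 + 4 = 31.
Total exposure: 10 shifts.
The Gamma prior is conjugate for the Poisson rate, so λ | data ~ Gamma(22+31, 17+10) = Gamma(53, 27).
Posterior mean = α'/β' = 53/27.

53/27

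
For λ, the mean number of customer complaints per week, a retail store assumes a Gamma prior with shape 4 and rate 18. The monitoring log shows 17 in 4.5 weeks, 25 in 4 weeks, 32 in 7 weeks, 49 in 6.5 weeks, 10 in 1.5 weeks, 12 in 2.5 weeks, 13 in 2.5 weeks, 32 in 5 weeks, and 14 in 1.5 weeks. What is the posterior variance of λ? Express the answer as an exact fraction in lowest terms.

Total count: 17 + 25 + 32 + 49 + 10 + 12 + 13 + 32 + 14 = 204.
Total exposure: 4.5 + 4 + 7 + 6.5 + 1.5 + 2.5 + 2.5 + 5 + 1.5 = 35 weeks.
By Gamma–Poisson conjugacy, the posterior is Gamma(α + Σx, β + Σt) = Gamma(4 + 204, 18 + 35) = Gamma(208, 53).
Posterior variance = α'/β'² = 208/2809.

208/2809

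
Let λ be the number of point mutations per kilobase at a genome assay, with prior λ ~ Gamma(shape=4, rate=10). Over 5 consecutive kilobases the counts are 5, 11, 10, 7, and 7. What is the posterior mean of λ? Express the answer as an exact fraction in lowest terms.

44/15

Total count: 5 + 11 + 10 + 7 + 7 = 40.
Total exposure: 5 kilobases.
The Gamma prior is conjugate for the Poisson rate, so λ | data ~ Gamma(4+40, 10+5) = Gamma(44, 15).
Posterior mean = α'/β' = 44/15.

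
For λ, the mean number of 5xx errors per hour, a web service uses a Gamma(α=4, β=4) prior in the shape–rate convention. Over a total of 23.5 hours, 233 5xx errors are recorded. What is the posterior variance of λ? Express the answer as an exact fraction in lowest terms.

Total count 233 over total exposure 23.5 hours.
Gamma(α, β) with Poisson data over total exposure Σt gives posterior Gamma(α+Σx, β+Σt) = Gamma(237, 55/2).
Posterior variance = α'/β'² = 237/(3025/4) = 948/3025.

948/3025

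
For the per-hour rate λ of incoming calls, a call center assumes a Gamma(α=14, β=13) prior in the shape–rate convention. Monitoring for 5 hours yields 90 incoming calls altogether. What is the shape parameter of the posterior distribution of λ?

104

Total count 90 over total exposure 5 hours.
Posterior: α' = 14 + 90 = 104, β' = 13 + 5 = 18.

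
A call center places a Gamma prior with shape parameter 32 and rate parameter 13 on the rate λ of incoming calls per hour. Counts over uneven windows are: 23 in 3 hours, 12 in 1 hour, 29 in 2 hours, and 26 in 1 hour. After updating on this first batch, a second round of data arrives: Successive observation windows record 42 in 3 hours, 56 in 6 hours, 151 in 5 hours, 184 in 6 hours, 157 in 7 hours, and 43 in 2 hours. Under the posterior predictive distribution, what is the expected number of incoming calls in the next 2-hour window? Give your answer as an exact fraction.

1510/49

Total count: 23 + 12 + 29 + 26 = 90.
Total exposure: 3 + 1 + 2 + 1 = 7 hours.
After the first batch: Gamma(32 + 90, 13 + 7) = Gamma(122, 20).
Total count: 42 + 56 + 151 + 184 + 157 + 43 = 633.
Total exposure: 3 + 6 + 5 + 6 + 7 + 2 = 29 hours.
After the second batch: Gamma(122 + 633, 20 + 29) = Gamma(755, 49).
Predictive mean over a 2-hour window = T·E[λ|data] = 2·755/49 = 1510/49.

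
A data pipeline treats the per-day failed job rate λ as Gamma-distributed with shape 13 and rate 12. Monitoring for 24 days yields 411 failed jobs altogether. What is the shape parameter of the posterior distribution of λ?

424

Total count 411 over total exposure 24 days.
The Gamma prior is conjugate for the Poisson rate, so λ | data ~ Gamma(13+411, 12+24) = Gamma(424, 36).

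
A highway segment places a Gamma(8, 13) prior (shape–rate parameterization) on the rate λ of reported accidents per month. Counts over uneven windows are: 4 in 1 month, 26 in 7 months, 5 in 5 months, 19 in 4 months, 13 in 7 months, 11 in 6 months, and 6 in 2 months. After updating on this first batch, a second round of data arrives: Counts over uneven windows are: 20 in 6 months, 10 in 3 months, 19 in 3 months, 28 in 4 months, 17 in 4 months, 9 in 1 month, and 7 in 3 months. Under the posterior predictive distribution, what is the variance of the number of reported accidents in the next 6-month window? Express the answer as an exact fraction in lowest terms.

10100/529

Total count: 4 + 26 + 5 + 19 + 13 + 11 + 6 = 84.
Total exposure: 1 + 7 + 5 + 4 + 7 + 6 + 2 = 32 months.
After the first batch: Gamma(8 + 84, 13 + 32) = Gamma(92, 45).
Total count: 20 + 10 + 19 + 28 + 17 + 9 + 7 = 110.
Total exposure: 6 + 3 + 3 + 4 + 4 + 1 + 3 = 24 months.
After the second batch: Gamma(92 + 110, 45 + 24) = Gamma(202, 69).
The posterior predictive for a window of length T is Negative Binomial with variance T·α'·(β'+T)/β'² = 6·202·75/4761 = 10100/529.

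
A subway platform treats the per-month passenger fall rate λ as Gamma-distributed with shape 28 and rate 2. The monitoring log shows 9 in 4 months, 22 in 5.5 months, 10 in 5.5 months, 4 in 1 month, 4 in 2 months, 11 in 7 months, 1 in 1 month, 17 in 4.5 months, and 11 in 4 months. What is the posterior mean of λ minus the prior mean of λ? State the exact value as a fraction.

-788/73

Total count: 9 + 22 + 10 + 4 + 4 + 11 + 1 + 17 + 11 = 89.
Total exposure: 4 + 5.5 + 5.5 + 1 + 2 + 7 + 1 + 4.5 + 4 = 34.5 months.
The Gamma prior is conjugate for the Poisson rate, so λ | data ~ Gamma(28+89, 2+34.5) = Gamma(117, 73/2).
Posterior mean = 117/(73/2) = 234/73; prior mean = 28/2 = 14. Difference = 234/73 − 14 = -788/73.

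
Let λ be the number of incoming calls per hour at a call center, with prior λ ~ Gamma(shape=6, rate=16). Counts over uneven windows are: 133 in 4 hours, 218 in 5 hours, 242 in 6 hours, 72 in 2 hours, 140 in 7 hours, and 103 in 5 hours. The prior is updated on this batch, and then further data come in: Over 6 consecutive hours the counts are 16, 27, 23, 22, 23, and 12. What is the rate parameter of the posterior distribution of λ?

Total count: 133 + 218 + 242 + 72 + 140 + 103 = 908.
Total exposure: 4 + 5 + 6 + 2 + 7 + 5 = 29 hours.
After the first batch: Gamma(6 + 908, 16 + 29) = Gamma(914, 45).
Total count: 16 + 27 + 23 + 22 + 23 + 12 = 123.
Total exposure: 6 hours.
After the second batch: Gamma(914 + 123, 45 + 6) = Gamma(1037, 51).

51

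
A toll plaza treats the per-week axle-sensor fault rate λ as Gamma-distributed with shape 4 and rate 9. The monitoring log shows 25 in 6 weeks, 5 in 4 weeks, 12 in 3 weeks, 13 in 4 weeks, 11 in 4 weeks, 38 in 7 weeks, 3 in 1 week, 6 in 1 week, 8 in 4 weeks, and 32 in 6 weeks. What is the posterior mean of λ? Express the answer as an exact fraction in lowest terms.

157/49

Total count: 25 + 5 + 12 + 13 + 11 + 38 + 3 + 6 + 8 + 32 = 153.
Total exposure: 6 + 4 + 3 + 4 + 4 + 7 + 1 + 1 + 4 + 6 = 40 weeks.
By Gamma–Poisson conjugacy, the posterior is Gamma(α + Σx, β + Σt) = Gamma(4 + 153, 9 + 40) = Gamma(157, 49).
Posterior mean = α'/β' = 157/49.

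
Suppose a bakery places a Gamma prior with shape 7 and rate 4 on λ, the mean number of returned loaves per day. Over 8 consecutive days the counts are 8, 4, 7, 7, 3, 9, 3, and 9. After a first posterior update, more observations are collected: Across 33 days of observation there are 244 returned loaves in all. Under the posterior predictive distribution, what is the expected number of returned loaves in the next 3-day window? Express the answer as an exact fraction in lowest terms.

Total count: 8 + 4 + 7 + 7 + 3 + 9 + 3 + 9 = 50.
Total exposure: 8 days.
After the first batch: Gamma(7 + 50, 4 + 8) = Gamma(57, 12).
Total count 244 over total exposure 33 days.
After the second batch: Gamma(57 + 244, 12 + 33) = Gamma(301, 45).
Predictive mean over a 3-day window = T·E[λ|data] = 3·301/45 = 301/15.

301/15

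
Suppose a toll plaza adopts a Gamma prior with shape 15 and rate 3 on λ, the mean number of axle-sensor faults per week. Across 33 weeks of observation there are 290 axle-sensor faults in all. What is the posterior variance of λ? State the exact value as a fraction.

305/1296

Total count 290 over total exposure 33 weeks.
The Gamma prior is conjugate for the Poisson rate, so λ | data ~ Gamma(15+290, 3+33) = Gamma(305, 36).
Posterior variance = α'/β'² = 305/1296.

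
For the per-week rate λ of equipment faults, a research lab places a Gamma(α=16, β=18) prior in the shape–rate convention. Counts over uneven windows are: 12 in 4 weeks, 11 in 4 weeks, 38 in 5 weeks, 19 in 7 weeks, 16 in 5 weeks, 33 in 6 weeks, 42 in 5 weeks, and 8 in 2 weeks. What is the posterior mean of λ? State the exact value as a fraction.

195/56

Total count: 12 + 11 + 38 + 19 + 16 + 33 + 42 + 8 = 179.
Total exposure: 4 + 4 + 5 + 7 + 5 + 6 + 5 + 2 = 38 weeks.
The Gamma prior is conjugate for the Poisson rate, so λ | data ~ Gamma(16+179, 18+38) = Gamma(195, 56).
Posterior mean = α'/β' = 195/56.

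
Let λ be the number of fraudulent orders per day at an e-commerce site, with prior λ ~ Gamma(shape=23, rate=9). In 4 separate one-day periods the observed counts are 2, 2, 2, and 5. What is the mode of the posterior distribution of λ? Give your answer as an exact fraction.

33/13

Total count: 2 + 2 + 2 + 5 = 11.
Total exposure: 4 days.
Posterior: α' = 23 + 11 = 34, β' = 9 + 4 = 13.
Posterior mode = (α'−1)/β' = 33/13.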